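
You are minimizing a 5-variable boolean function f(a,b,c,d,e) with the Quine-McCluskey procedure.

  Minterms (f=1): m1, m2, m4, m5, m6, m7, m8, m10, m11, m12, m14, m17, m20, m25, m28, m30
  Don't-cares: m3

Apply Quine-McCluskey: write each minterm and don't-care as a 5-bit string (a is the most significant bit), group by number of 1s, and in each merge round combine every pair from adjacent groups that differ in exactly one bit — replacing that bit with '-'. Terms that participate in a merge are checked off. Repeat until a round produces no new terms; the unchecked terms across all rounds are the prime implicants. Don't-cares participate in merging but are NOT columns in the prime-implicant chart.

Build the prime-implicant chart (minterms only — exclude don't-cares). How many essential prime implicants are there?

size-2^0 implicants → 00001(✓)  00010(✓)  00011(✓)  00100(✓)  00101(✓)  00110(✓)  00111(✓)  01000(✓)  01010(✓)  01011(✓)  01100(✓)  01110(✓)  10001(✓)  10100(✓)  11001(✓)  11100(✓)  11110(✓)
size-2^1 implicants → -0001  -0100(✓)  -1100(✓)  -1110(✓)  0-010(✓)  0-011(✓)  0-100(✓)  0-110(✓)  00-01(✓)  00-10(✓)  00-11(✓)  000-1(✓)  0001-(✓)  001-0(✓)  001-1(✓)  0010-(✓)  0011-(✓)  01-00(✓)  01-10(✓)  010-0(✓)  0101-(✓)  011-0(✓)  1-001  1-100(✓)  111-0(✓)
size-2^2 implicants → --100  -11-0  0--10  0-01-  0-1-0  00--1  00-1-  001--  01--0
Unchecked terms (primes): --100, -0001, -11-0, 0--10, 0-01-, 0-1-0, 00--1, 00-1-, 001--, 01--0, 1-001
Minterm coverage:
  m1 ⊆ -0001,00--1
  m2 ⊆ 0--10,0-01-,00-1-
  m4 ⊆ --100,0-1-0,001--
  m5 ⊆ 00--1,001--
  m6 ⊆ 0--10,0-1-0,00-1-,001--
  m7 ⊆ 00--1,00-1-,001--
  m8 ⊆ 01--0 [E]
  m10 ⊆ 0--10,0-01-,01--0
  m11 ⊆ 0-01- [E]
  m12 ⊆ --100,-11-0,0-1-0,01--0
  m14 ⊆ -11-0,0--10,0-1-0,01--0
  m17 ⊆ -0001,1-001
  m20 ⊆ --100 [E]
  m25 ⊆ 1-001 [E]
  m28 ⊆ --100,-11-0
  m30 ⊆ -11-0 [E]
E = {--100, -11-0, 0-01-, 01--0, 1-001}

5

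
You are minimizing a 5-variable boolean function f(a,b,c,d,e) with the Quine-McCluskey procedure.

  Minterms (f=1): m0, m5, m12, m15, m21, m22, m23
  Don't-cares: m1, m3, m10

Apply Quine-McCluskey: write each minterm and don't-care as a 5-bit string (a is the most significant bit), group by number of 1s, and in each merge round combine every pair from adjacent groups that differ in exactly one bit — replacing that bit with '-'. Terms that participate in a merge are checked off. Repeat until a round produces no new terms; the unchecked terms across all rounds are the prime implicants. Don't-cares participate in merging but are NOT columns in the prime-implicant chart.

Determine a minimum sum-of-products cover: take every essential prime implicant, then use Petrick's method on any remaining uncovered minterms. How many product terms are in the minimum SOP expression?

Round 0: 00000✓ 00001✓ 00011✓ 00101✓ 01010 01100 01111 10101✓ 10110✓ 10111✓
Round 1: -0101 00-01 000-1 0000- 101-1 1011-
PIs = {-0101, 00-01, 000-1, 0000-, 01010, 01100, 01111, 101-1, 1011-}
Coverage chart:
  m0: 0000- ←essential
  m5: -0101,00-01
  m12: 01100 ←essential
  m15: 01111 ←essential
  m21: -0101,101-1
  m22: 1011- ←essential
  m23: 101-1,1011-
Essential: 0000-, 01100, 01111, 1011-
Petrick residual → -0101
Min cover (5 terms): b'cd'e + a'b'c'd' + a'bcd'e' + a'bcde + ab'cd

5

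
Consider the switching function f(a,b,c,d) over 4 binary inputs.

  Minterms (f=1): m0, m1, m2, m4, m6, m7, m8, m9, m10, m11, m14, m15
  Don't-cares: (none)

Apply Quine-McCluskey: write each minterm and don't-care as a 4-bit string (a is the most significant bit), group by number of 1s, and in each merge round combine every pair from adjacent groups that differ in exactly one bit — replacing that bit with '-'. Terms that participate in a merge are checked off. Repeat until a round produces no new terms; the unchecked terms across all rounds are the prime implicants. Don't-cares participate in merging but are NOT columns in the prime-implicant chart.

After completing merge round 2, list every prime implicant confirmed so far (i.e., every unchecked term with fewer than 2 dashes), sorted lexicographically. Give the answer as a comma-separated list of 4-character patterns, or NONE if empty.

Round 0: 0000✓ 0001✓ 0010✓ 0100✓ 0110✓ 0111✓ 1000✓ 1001✓ 1010✓ 1011✓ 1110✓ 1111✓
Round 1: -000✓ -001✓ -010✓ -110✓ -111✓ 0-00✓ 0-10✓ 00-0✓ 000-✓ 01-0✓ 011-✓ 1-10✓ 1-11✓ 10-0✓ 10-1✓ 100-✓ 101-✓ 111-✓
Round 2: --10 -0-0 -00- -11- 0--0 1-1- 10--
PIs = {--10, -0-0, -00-, -11-, 0--0, 1-1-, 10--}

NONE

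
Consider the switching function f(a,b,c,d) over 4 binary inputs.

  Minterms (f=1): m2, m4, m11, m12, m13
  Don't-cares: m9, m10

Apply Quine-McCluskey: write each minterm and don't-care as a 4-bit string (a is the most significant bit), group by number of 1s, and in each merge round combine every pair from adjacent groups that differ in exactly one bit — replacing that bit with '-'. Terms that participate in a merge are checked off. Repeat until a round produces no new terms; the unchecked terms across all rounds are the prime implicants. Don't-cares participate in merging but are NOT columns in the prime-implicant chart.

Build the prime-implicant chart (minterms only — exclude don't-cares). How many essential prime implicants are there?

2

[col 0] 0010*, 0100*, 1001*, 1010*, 1011*, 1100*, 1101*
[col 1] -010, -100, 1-01, 10-1, 101-, 110-
Prime implicants: -010, -100, 1-01, 10-1, 101-, 110-
PI chart (minterm → PIs covering it):
  2 | -010  (sole → essential)
  4 | -100  (sole → essential)
  11 | 10-1,101-
  12 | -100,110-
  13 | 1-01,110-
Essential prime implicants: -010, -100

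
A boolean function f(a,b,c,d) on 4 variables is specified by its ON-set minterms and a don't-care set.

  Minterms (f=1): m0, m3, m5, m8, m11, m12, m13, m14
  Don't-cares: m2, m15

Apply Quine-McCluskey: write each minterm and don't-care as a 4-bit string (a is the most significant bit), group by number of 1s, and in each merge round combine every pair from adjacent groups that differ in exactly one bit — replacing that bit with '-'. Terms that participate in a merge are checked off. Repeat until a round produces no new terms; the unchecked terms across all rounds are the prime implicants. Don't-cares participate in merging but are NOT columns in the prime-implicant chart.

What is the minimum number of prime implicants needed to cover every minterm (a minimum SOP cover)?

4

Round 0: 0000✓ 0010✓ 0011✓ 0101✓ 1000✓ 1011✓ 1100✓ 1101✓ 1110✓ 1111✓
Round 1: -000 -011 -101 00-0 001- 1-00 1-11 11-0✓ 11-1✓ 110-✓ 111-✓
Round 2: 11--
PIs = {-000, -011, -101, 00-0, 001-, 1-00, 1-11, 11--}
Coverage chart:
  m0: -000,00-0
  m3: -011,001-
  m5: -101 ←essential
  m8: -000,1-00
  m11: -011,1-11
  m12: 1-00,11--
  m13: -101,11--
  m14: 11-- ←essential
Essential: -101, 11--
Petrick residual → -000, -011
Min cover (4 terms): b'c'd' + b'cd + bc'd + ab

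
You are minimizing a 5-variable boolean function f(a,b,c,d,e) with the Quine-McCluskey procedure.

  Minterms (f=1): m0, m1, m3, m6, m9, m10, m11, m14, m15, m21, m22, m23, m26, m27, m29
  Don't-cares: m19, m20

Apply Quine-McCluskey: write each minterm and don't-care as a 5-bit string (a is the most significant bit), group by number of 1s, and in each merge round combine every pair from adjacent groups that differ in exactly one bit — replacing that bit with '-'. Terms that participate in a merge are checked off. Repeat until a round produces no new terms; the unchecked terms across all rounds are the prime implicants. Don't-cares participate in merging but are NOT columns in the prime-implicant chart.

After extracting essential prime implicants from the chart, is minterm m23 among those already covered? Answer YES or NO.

[col 0] 00000*, 00001*, 00011*, 00110*, 01001*, 01010*, 01011*, 01110*, 01111*, 10011*, 10100*, 10101*, 10110*, 10111*, 11010*, 11011*, 11101*
[col 1] -0011*, -0110, -1010*, -1011*, 0-001*, 0-011*, 0-110, 000-1*, 0000-, 01-10*, 01-11*, 010-1*, 0101-*, 0111-*, 1-011*, 1-101, 10-11, 101-0*, 101-1*, 1010-*, 1011-*, 1101-*
[col 2] --011, -101-, 0-0-1, 01-1-, 101--
Prime implicants: --011, -0110, -101-, 0-0-1, 0-110, 0000-, 01-1-, 1-101, 10-11, 101--
PI chart (minterm → PIs covering it):
  0 | 0000-  (sole → essential)
  1 | 0-0-1,0000-
  3 | --011,0-0-1
  6 | -0110,0-110
  9 | 0-0-1  (sole → essential)
  10 | -101-,01-1-
  11 | --011,-101-,0-0-1,01-1-
  14 | 0-110,01-1-
  15 | 01-1-  (sole → essential)
  21 | 1-101,101--
  22 | -0110,101--
  23 | 10-11,101--
  26 | -101-  (sole → essential)
  27 | --011,-101-
  29 | 1-101  (sole → essential)
Essential prime implicants: -101-, 0-0-1, 0000-, 01-1-, 1-101

NO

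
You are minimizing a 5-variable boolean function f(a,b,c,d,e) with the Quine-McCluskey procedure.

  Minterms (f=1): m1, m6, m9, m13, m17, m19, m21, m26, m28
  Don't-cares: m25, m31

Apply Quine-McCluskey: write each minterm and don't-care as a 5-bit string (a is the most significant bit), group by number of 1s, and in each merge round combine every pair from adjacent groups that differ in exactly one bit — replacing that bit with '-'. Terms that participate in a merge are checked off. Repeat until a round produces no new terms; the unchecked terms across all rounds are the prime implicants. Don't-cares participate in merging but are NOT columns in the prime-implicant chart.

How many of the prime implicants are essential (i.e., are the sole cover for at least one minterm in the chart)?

size-2^0 implicants → 00001(✓)  00110  01001(✓)  01101(✓)  10001(✓)  10011(✓)  10101(✓)  11001(✓)  11010  11100  11111
size-2^1 implicants → -0001(✓)  -1001(✓)  0-001(✓)  01-01  1-001(✓)  10-01  100-1
size-2^2 implicants → --001
Unchecked terms (primes): --001, 00110, 01-01, 10-01, 100-1, 11010, 11100, 11111
Minterm coverage:
  m1 ⊆ --001 [E]
  m6 ⊆ 00110 [E]
  m9 ⊆ --001,01-01
  m13 ⊆ 01-01 [E]
  m17 ⊆ --001,10-01,100-1
  m19 ⊆ 100-1 [E]
  m21 ⊆ 10-01 [E]
  m26 ⊆ 11010 [E]
  m28 ⊆ 11100 [E]
E = {--001, 00110, 01-01, 10-01, 100-1, 11010, 11100}

7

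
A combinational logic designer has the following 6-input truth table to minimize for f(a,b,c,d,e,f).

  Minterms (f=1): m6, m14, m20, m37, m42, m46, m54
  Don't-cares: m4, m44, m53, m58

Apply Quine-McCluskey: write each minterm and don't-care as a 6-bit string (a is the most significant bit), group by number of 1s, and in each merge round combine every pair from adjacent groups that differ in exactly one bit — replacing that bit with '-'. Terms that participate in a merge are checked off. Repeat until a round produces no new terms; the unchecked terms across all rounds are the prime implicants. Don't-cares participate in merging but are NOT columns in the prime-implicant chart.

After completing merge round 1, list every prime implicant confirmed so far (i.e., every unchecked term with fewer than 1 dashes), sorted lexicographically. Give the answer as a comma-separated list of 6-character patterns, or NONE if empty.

110110

[col 0] 000100*, 000110*, 001110*, 010100*, 100101*, 101010*, 101100*, 101110*, 110101*, 110110, 111010*
[col 1] -01110, 0-0100, 00-110, 0001-0, 1-0101, 1-1010, 101-10, 1011-0
Prime implicants: -01110, 0-0100, 00-110, 0001-0, 1-0101, 1-1010, 101-10, 1011-0, 110110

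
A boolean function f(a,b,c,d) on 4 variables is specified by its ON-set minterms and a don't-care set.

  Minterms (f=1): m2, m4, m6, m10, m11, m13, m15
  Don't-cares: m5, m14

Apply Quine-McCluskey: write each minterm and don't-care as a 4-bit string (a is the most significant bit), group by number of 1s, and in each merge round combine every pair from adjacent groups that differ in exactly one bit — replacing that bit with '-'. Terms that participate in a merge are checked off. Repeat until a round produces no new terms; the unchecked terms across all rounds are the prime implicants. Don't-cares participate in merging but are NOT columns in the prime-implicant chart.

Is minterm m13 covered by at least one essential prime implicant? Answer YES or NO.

NO

Round 0: 0010✓ 0100✓ 0101✓ 0110✓ 1010✓ 1011✓ 1101✓ 1110✓ 1111✓
Round 1: -010✓ -101 -110✓ 0-10✓ 01-0 010- 1-10✓ 1-11✓ 101-✓ 11-1 111-✓
Round 2: --10 1-1-
PIs = {--10, -101, 01-0, 010-, 1-1-, 11-1}
Coverage chart:
  m2: --10 ←essential
  m4: 01-0,010-
  m6: --10,01-0
  m10: --10,1-1-
  m11: 1-1- ←essential
  m13: -101,11-1
  m15: 1-1-,11-1
Essential: --10, 1-1-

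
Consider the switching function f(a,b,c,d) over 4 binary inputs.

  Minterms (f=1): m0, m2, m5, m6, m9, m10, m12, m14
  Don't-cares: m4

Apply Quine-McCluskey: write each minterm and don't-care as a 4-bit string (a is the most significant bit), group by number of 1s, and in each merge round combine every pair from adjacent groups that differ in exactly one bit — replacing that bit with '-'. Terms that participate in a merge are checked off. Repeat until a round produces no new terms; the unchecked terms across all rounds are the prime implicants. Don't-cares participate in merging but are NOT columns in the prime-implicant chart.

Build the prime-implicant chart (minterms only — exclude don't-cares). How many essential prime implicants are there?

size-2^0 implicants → 0000(✓)  0010(✓)  0100(✓)  0101(✓)  0110(✓)  1001  1010(✓)  1100(✓)  1110(✓)
size-2^1 implicants → -010(✓)  -100(✓)  -110(✓)  0-00(✓)  0-10(✓)  00-0(✓)  01-0(✓)  010-  1-10(✓)  11-0(✓)
size-2^2 implicants → --10  -1-0  0--0
Unchecked terms (primes): --10, -1-0, 0--0, 010-, 1001
Minterm coverage:
  m0 ⊆ 0--0 [E]
  m2 ⊆ --10,0--0
  m5 ⊆ 010- [E]
  m6 ⊆ --10,-1-0,0--0
  m9 ⊆ 1001 [E]
  m10 ⊆ --10 [E]
  m12 ⊆ -1-0 [E]
  m14 ⊆ --10,-1-0
E = {--10, -1-0, 0--0, 010-, 1001}

5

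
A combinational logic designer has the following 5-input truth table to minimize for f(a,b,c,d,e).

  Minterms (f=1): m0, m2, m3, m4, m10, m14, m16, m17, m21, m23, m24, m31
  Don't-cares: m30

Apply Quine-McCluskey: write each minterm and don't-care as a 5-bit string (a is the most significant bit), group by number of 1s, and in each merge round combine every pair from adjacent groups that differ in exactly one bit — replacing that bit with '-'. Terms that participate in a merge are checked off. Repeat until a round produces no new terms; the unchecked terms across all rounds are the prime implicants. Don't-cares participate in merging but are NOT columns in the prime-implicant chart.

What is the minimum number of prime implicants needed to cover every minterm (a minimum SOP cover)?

Round 0: 00000✓ 00010✓ 00011✓ 00100✓ 01010✓ 01110✓ 10000✓ 10001✓ 10101✓ 10111✓ 11000✓ 11110✓ 11111✓
Round 1: -0000 -1110 0-010 00-00 000-0 0001- 01-10 1-000 1-111 10-01 1000- 101-1 1111-
PIs = {-0000, -1110, 0-010, 00-00, 000-0, 0001-, 01-10, 1-000, 1-111, 10-01, 1000-, 101-1, 1111-}
Coverage chart:
  m0: -0000,00-00,000-0
  m2: 0-010,000-0,0001-
  m3: 0001- ←essential
  m4: 00-00 ←essential
  m10: 0-010,01-10
  m14: -1110,01-10
  m16: -0000,1-000,1000-
  m17: 10-01,1000-
  m21: 10-01,101-1
  m23: 1-111,101-1
  m24: 1-000 ←essential
  m31: 1-111,1111-
Essential: 00-00, 0001-, 1-000
Petrick residual → 01-10, 1-111, 10-01
Min cover (6 terms): a'b'd'e' + a'b'c'd + a'bde' + ac'd'e' + acde + ab'd'e

6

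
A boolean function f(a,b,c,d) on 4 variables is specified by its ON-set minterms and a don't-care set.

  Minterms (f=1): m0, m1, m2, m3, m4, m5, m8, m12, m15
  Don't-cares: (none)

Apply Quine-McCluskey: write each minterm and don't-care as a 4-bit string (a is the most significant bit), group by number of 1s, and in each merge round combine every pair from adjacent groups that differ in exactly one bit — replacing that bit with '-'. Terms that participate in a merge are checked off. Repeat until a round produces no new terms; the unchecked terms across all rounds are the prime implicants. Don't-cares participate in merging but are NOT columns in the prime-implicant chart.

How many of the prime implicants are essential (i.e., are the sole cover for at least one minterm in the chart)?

Round 0: 0000✓ 0001✓ 0010✓ 0011✓ 0100✓ 0101✓ 1000✓ 1100✓ 1111
Round 1: -000✓ -100✓ 0-00✓ 0-01✓ 00-0✓ 00-1✓ 000-✓ 001-✓ 010-✓ 1-00✓
Round 2: --00 0-0- 00--
PIs = {--00, 0-0-, 00--, 1111}
Coverage chart:
  m0: --00,0-0-,00--
  m1: 0-0-,00--
  m2: 00-- ←essential
  m3: 00-- ←essential
  m4: --00,0-0-
  m5: 0-0- ←essential
  m8: --00 ←essential
  m12: --00 ←essential
  m15: 1111 ←essential
Essential: --00, 0-0-, 00--, 1111

4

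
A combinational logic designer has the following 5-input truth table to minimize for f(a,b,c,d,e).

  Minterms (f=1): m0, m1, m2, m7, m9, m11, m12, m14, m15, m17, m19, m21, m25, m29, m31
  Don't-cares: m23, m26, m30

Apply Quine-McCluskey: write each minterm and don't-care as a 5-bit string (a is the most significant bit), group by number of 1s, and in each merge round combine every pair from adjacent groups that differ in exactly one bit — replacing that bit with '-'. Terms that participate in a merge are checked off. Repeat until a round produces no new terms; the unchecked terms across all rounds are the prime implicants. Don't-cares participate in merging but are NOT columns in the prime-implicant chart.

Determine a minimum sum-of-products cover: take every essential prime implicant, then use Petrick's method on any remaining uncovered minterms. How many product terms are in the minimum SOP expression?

size-2^0 implicants → 00000(✓)  00001(✓)  00010(✓)  00111(✓)  01001(✓)  01011(✓)  01100(✓)  01110(✓)  01111(✓)  10001(✓)  10011(✓)  10101(✓)  10111(✓)  11001(✓)  11010(✓)  11101(✓)  11110(✓)  11111(✓)
size-2^1 implicants → -0001(✓)  -0111(✓)  -1001(✓)  -1110(✓)  -1111(✓)  0-001(✓)  0-111(✓)  000-0  0000-  01-11  010-1  011-0  0111-(✓)  1-001(✓)  1-101(✓)  1-111(✓)  10-01(✓)  10-11(✓)  100-1(✓)  101-1(✓)  11-01(✓)  11-10  111-1(✓)  1111-(✓)
size-2^2 implicants → --001  --111  -111-  1--01  1-1-1  10--1
Unchecked terms (primes): --001, --111, -111-, 000-0, 0000-, 01-11, 010-1, 011-0, 1--01, 1-1-1, 10--1, 11-10
Minterm coverage:
  m0 ⊆ 000-0,0000-
  m1 ⊆ --001,0000-
  m2 ⊆ 000-0 [E]
  m7 ⊆ --111 [E]
  m9 ⊆ --001,010-1
  m11 ⊆ 01-11,010-1
  m12 ⊆ 011-0 [E]
  m14 ⊆ -111-,011-0
  m15 ⊆ --111,-111-,01-11
  m17 ⊆ --001,1--01,10--1
  m19 ⊆ 10--1 [E]
  m21 ⊆ 1--01,1-1-1,10--1
  m25 ⊆ --001,1--01
  m29 ⊆ 1--01,1-1-1
  m31 ⊆ --111,-111-,1-1-1
E = {--111, 000-0, 011-0, 10--1}
Petrick residual → --001, 01-11, 1--01
Cover = c'd'e + cde + a'b'c'e' + a'bde + a'bce' + ad'e + ab'e  |cover|=7

7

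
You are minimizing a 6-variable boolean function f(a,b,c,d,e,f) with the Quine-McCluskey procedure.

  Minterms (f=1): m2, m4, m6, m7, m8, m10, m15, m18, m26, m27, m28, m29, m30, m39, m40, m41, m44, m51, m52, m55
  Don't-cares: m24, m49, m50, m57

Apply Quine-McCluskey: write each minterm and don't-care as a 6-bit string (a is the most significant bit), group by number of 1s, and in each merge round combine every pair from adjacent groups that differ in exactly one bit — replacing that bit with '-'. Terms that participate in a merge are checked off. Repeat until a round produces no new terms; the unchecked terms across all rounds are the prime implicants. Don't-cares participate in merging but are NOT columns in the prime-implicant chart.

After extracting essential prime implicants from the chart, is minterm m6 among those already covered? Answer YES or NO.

[col 0] 000010*, 000100*, 000110*, 000111*, 001000*, 001010*, 001111*, 010010*, 011000*, 011010*, 011011*, 011100*, 011101*, 011110*, 100111*, 101000*, 101001*, 101100*, 110001*, 110010*, 110011*, 110100, 110111*, 111001*
[col 1] -00111, -01000, -10010, 0-0010*, 0-1000*, 0-1010*, 00-010*, 00-111, 000-10, 0001-0, 00011-, 0010-0*, 01-010*, 011-00*, 011-10*, 0110-0*, 01101-, 0111-0*, 01110-, 1-0111, 1-1001, 101-00, 10100-, 11-001, 110-11, 1100-1, 11001-
[col 2] 0--010, 0-10-0, 011--0
Prime implicants: -00111, -01000, -10010, 0--010, 0-10-0, 00-111, 000-10, 0001-0, 00011-, 011--0, 01101-, 01110-, 1-0111, 1-1001, 101-00, 10100-, 11-001, 110-11, 1100-1, 11001-, 110100
PI chart (minterm → PIs covering it):
  2 | 0--010,000-10
  4 | 0001-0  (sole → essential)
  6 | 000-10,0001-0,00011-
  7 | -00111,00-111,00011-
  8 | -01000,0-10-0
  10 | 0--010,0-10-0
  15 | 00-111  (sole → essential)
  18 | -10010,0--010
  26 | 0--010,0-10-0,011--0,01101-
  27 | 01101-  (sole → essential)
  28 | 011--0,01110-
  29 | 01110-  (sole → essential)
  30 | 011--0  (sole → essential)
  39 | -00111,1-0111
  40 | -01000,101-00,10100-
  41 | 1-1001,10100-
  44 | 101-00  (sole → essential)
  51 | 110-11,1100-1,11001-
  52 | 110100  (sole → essential)
  55 | 1-0111,110-11
Essential prime implicants: 00-111, 0001-0, 011--0, 01101-, 01110-, 101-00, 110100

YES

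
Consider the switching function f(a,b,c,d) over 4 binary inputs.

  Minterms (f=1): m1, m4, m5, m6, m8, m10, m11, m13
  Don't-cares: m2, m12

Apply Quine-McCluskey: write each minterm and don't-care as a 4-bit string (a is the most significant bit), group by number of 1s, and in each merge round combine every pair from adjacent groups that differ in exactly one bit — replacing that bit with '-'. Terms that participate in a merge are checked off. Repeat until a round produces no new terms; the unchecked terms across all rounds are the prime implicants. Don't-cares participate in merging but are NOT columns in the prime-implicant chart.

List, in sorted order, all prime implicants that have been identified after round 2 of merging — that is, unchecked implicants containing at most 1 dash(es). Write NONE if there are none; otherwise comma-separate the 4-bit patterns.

-010, 0-01, 0-10, 01-0, 1-00, 10-0, 101-

Round 0: 0001✓ 0010✓ 0100✓ 0101✓ 0110✓ 1000✓ 1010✓ 1011✓ 1100✓ 1101✓
Round 1: -010 -100✓ -101✓ 0-01 0-10 01-0 010-✓ 1-00 10-0 101- 110-✓
Round 2: -10-
PIs = {-010, -10-, 0-01, 0-10, 01-0, 1-00, 10-0, 101-}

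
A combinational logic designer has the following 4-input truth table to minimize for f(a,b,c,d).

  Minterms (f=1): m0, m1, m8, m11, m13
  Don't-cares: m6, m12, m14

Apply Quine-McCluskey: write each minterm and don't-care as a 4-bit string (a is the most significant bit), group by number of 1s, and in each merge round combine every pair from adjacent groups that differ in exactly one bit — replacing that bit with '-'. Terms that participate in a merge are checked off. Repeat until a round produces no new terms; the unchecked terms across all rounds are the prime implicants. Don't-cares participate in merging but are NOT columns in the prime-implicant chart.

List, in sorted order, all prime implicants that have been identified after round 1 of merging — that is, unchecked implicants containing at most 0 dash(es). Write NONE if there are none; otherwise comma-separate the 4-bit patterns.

size-2^0 implicants → 0000(✓)  0001(✓)  0110(✓)  1000(✓)  1011  1100(✓)  1101(✓)  1110(✓)
size-2^1 implicants → -000  -110  000-  1-00  11-0  110-
Unchecked terms (primes): -000, -110, 000-, 1-00, 1011, 11-0, 110-

1011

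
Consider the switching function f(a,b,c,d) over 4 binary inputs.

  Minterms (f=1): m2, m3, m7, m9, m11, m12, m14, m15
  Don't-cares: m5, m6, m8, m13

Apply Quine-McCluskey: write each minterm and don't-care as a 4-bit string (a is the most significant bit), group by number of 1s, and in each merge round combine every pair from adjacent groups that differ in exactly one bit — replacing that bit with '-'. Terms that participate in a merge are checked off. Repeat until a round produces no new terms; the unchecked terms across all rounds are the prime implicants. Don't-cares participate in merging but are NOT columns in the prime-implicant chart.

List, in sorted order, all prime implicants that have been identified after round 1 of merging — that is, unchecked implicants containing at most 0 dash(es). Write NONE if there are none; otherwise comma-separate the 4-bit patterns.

NONE

size-2^0 implicants → 0010(✓)  0011(✓)  0101(✓)  0110(✓)  0111(✓)  1000(✓)  1001(✓)  1011(✓)  1100(✓)  1101(✓)  1110(✓)  1111(✓)
size-2^1 implicants → -011(✓)  -101(✓)  -110(✓)  -111(✓)  0-10(✓)  0-11(✓)  001-(✓)  01-1(✓)  011-(✓)  1-00(✓)  1-01(✓)  1-11(✓)  10-1(✓)  100-(✓)  11-0(✓)  11-1(✓)  110-(✓)  111-(✓)
size-2^2 implicants → --11  -1-1  -11-  0-1-  1--1  1-0-  11--
Unchecked terms (primes): --11, -1-1, -11-, 0-1-, 1--1, 1-0-, 11--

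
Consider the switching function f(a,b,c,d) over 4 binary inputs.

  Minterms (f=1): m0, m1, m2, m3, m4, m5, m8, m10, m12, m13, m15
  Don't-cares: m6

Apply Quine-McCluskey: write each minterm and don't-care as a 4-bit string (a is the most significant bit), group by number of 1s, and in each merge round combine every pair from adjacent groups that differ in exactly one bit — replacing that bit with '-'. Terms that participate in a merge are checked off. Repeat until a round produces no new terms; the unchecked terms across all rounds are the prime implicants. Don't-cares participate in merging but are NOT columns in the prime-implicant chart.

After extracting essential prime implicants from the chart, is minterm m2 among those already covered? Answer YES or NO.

YES

Round 0: 0000✓ 0001✓ 0010✓ 0011✓ 0100✓ 0101✓ 0110✓ 1000✓ 1010✓ 1100✓ 1101✓ 1111✓
Round 1: -000✓ -010✓ -100✓ -101✓ 0-00✓ 0-01✓ 0-10✓ 00-0✓ 00-1✓ 000-✓ 001-✓ 01-0✓ 010-✓ 1-00✓ 10-0✓ 11-1 110-✓
Round 2: --00 -0-0 -10- 0--0 0-0- 00--
PIs = {--00, -0-0, -10-, 0--0, 0-0-, 00--, 11-1}
Coverage chart:
  m0: --00,-0-0,0--0,0-0-,00--
  m1: 0-0-,00--
  m2: -0-0,0--0,00--
  m3: 00-- ←essential
  m4: --00,-10-,0--0,0-0-
  m5: -10-,0-0-
  m8: --00,-0-0
  m10: -0-0 ←essential
  m12: --00,-10-
  m13: -10-,11-1
  m15: 11-1 ←essential
Essential: -0-0, 00--, 11-1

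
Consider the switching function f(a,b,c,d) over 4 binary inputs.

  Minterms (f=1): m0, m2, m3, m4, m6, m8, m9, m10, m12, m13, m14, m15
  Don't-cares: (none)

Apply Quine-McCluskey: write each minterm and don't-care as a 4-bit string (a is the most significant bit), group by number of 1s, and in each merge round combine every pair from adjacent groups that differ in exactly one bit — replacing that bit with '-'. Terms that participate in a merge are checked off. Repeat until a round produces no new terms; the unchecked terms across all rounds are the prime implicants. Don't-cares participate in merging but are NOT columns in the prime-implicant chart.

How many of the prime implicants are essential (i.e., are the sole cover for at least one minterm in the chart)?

size-2^0 implicants → 0000(✓)  0010(✓)  0011(✓)  0100(✓)  0110(✓)  1000(✓)  1001(✓)  1010(✓)  1100(✓)  1101(✓)  1110(✓)  1111(✓)
size-2^1 implicants → -000(✓)  -010(✓)  -100(✓)  -110(✓)  0-00(✓)  0-10(✓)  00-0(✓)  001-  01-0(✓)  1-00(✓)  1-01(✓)  1-10(✓)  10-0(✓)  100-(✓)  11-0(✓)  11-1(✓)  110-(✓)  111-(✓)
size-2^2 implicants → --00(✓)  --10(✓)  -0-0(✓)  -1-0(✓)  0--0(✓)  1--0(✓)  1-0-  11--
size-2^3 implicants → ---0
Unchecked terms (primes): ---0, 001-, 1-0-, 11--
Minterm coverage:
  m0 ⊆ ---0 [E]
  m2 ⊆ ---0,001-
  m3 ⊆ 001- [E]
  m4 ⊆ ---0 [E]
  m6 ⊆ ---0 [E]
  m8 ⊆ ---0,1-0-
  m9 ⊆ 1-0- [E]
  m10 ⊆ ---0 [E]
  m12 ⊆ ---0,1-0-,11--
  m13 ⊆ 1-0-,11--
  m14 ⊆ ---0,11--
  m15 ⊆ 11-- [E]
E = {---0, 001-, 1-0-, 11--}

4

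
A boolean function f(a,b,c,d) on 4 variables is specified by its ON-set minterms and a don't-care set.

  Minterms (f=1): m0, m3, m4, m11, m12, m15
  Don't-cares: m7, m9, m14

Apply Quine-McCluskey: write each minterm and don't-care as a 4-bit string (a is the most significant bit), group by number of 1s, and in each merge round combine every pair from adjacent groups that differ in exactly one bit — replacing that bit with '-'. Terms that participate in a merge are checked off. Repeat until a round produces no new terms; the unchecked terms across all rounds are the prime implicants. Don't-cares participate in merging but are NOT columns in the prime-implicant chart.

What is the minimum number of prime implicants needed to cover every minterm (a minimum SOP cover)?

[col 0] 0000*, 0011*, 0100*, 0111*, 1001*, 1011*, 1100*, 1110*, 1111*
[col 1] -011*, -100, -111*, 0-00, 0-11*, 1-11*, 10-1, 11-0, 111-
[col 2] --11
Prime implicants: --11, -100, 0-00, 10-1, 11-0, 111-
PI chart (minterm → PIs covering it):
  0 | 0-00  (sole → essential)
  3 | --11  (sole → essential)
  4 | -100,0-00
  11 | --11,10-1
  12 | -100,11-0
  15 | --11,111-
Essential prime implicants: --11, 0-00
Petrick residual → -100
Minimum SOP uses 3 PIs: cd + bc'd' + a'c'd'

3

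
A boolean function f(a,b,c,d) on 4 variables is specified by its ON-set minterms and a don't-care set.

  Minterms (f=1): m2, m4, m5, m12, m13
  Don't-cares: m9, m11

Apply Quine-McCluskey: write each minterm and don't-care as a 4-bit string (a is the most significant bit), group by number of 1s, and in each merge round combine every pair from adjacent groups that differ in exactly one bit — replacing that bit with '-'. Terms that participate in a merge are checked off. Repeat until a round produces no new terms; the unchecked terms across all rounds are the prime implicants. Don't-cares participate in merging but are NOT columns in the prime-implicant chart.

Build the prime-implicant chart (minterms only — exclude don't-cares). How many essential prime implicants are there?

size-2^0 implicants → 0010  0100(✓)  0101(✓)  1001(✓)  1011(✓)  1100(✓)  1101(✓)
size-2^1 implicants → -100(✓)  -101(✓)  010-(✓)  1-01  10-1  110-(✓)
size-2^2 implicants → -10-
Unchecked terms (primes): -10-, 0010, 1-01, 10-1
Minterm coverage:
  m2 ⊆ 0010 [E]
  m4 ⊆ -10- [E]
  m5 ⊆ -10- [E]
  m12 ⊆ -10- [E]
  m13 ⊆ -10-,1-01
E = {-10-, 0010}

2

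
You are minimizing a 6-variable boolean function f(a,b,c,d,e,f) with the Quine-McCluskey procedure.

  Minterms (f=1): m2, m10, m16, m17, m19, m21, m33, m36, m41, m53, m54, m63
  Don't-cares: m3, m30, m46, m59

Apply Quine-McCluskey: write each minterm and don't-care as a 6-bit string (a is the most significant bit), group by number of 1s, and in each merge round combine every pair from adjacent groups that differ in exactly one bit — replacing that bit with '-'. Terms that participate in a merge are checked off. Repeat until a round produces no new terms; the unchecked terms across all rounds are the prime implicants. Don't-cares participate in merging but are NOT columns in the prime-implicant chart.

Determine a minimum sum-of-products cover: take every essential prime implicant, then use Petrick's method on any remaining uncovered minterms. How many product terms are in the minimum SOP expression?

8

size-2^0 implicants → 000010(✓)  000011(✓)  001010(✓)  010000(✓)  010001(✓)  010011(✓)  010101(✓)  011110  100001(✓)  100100  101001(✓)  101110  110101(✓)  110110  111011(✓)  111111(✓)
size-2^1 implicants → -10101  0-0011  00-010  00001-  010-01  0100-1  01000-  10-001  111-11
Unchecked terms (primes): -10101, 0-0011, 00-010, 00001-, 010-01, 0100-1, 01000-, 011110, 10-001, 100100, 101110, 110110, 111-11
Minterm coverage:
  m2 ⊆ 00-010,00001-
  m10 ⊆ 00-010 [E]
  m16 ⊆ 01000- [E]
  m17 ⊆ 010-01,0100-1,01000-
  m19 ⊆ 0-0011,0100-1
  m21 ⊆ -10101,010-01
  m33 ⊆ 10-001 [E]
  m36 ⊆ 100100 [E]
  m41 ⊆ 10-001 [E]
  m53 ⊆ -10101 [E]
  m54 ⊆ 110110 [E]
  m63 ⊆ 111-11 [E]
E = {-10101, 00-010, 01000-, 10-001, 100100, 110110, 111-11}
Petrick residual → 0-0011
Cover = bc'de'f + a'c'd'ef + a'b'd'ef' + a'bc'd'e' + ab'd'e'f + ab'c'de'f' + abc'def' + abcef  |cover|=8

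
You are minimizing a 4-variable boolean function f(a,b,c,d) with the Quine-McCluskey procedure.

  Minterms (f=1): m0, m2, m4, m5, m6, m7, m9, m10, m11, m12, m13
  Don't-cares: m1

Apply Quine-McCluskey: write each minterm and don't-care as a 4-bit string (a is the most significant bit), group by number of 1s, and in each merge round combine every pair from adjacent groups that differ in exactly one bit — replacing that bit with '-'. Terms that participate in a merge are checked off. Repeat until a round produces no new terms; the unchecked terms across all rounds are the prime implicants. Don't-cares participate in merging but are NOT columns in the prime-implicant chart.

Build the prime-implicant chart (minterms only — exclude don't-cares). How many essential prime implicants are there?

2

Round 0: 0000✓ 0001✓ 0010✓ 0100✓ 0101✓ 0110✓ 0111✓ 1001✓ 1010✓ 1011✓ 1100✓ 1101✓
Round 1: -001✓ -010 -100✓ -101✓ 0-00✓ 0-01✓ 0-10✓ 00-0✓ 000-✓ 01-0✓ 01-1✓ 010-✓ 011-✓ 1-01✓ 10-1 101- 110-✓
Round 2: --01 -10- 0--0 0-0- 01--
PIs = {--01, -010, -10-, 0--0, 0-0-, 01--, 10-1, 101-}
Coverage chart:
  m0: 0--0,0-0-
  m2: -010,0--0
  m4: -10-,0--0,0-0-,01--
  m5: --01,-10-,0-0-,01--
  m6: 0--0,01--
  m7: 01-- ←essential
  m9: --01,10-1
  m10: -010,101-
  m11: 10-1,101-
  m12: -10- ←essential
  m13: --01,-10-
Essential: -10-, 01--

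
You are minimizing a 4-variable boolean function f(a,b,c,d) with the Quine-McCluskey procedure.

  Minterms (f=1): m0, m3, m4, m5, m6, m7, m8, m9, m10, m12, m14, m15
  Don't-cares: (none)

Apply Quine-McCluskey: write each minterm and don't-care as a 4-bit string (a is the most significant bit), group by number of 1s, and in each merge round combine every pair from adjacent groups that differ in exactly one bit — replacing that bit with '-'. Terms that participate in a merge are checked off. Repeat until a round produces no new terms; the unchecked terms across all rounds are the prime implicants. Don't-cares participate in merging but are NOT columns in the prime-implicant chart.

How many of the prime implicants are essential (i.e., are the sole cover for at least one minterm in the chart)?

size-2^0 implicants → 0000(✓)  0011(✓)  0100(✓)  0101(✓)  0110(✓)  0111(✓)  1000(✓)  1001(✓)  1010(✓)  1100(✓)  1110(✓)  1111(✓)
size-2^1 implicants → -000(✓)  -100(✓)  -110(✓)  -111(✓)  0-00(✓)  0-11  01-0(✓)  01-1(✓)  010-(✓)  011-(✓)  1-00(✓)  1-10(✓)  10-0(✓)  100-  11-0(✓)  111-(✓)
size-2^2 implicants → --00  -1-0  -11-  01--  1--0
Unchecked terms (primes): --00, -1-0, -11-, 0-11, 01--, 1--0, 100-
Minterm coverage:
  m0 ⊆ --00 [E]
  m3 ⊆ 0-11 [E]
  m4 ⊆ --00,-1-0,01--
  m5 ⊆ 01-- [E]
  m6 ⊆ -1-0,-11-,01--
  m7 ⊆ -11-,0-11,01--
  m8 ⊆ --00,1--0,100-
  m9 ⊆ 100- [E]
  m10 ⊆ 1--0 [E]
  m12 ⊆ --00,-1-0,1--0
  m14 ⊆ -1-0,-11-,1--0
  m15 ⊆ -11- [E]
E = {--00, -11-, 0-11, 01--, 1--0, 100-}

6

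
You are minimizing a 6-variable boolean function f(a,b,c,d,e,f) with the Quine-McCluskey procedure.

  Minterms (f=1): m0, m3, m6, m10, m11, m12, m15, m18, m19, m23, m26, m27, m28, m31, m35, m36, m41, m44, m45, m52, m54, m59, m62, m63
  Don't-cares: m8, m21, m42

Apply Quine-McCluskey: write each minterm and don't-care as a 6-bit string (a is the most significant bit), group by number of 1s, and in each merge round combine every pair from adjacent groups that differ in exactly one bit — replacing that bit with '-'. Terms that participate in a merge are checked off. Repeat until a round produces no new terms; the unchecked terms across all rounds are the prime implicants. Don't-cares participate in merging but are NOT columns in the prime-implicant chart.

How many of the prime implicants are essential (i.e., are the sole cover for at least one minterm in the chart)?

Round 0: 000000✓ 000011✓ 000110 001000✓ 001010✓ 001011✓ 001100✓ 001111✓ 010010✓ 010011✓ 010101✓ 010111✓ 011010✓ 011011✓ 011100✓ 011111✓ 100011✓ 100100✓ 101001✓ 101010✓ 101100✓ 101101✓ 110100✓ 110110✓ 111011✓ 111110✓ 111111✓
Round 1: -00011 -01010 -01100 -11011✓ -11111✓ 0-0011✓ 0-1010✓ 0-1011✓ 0-1100 0-1111✓ 00-000 00-011✓ 001-00 001-11✓ 0010-0 00101-✓ 01-010✓ 01-011✓ 01-111✓ 010-11✓ 01001-✓ 0101-1 011-11✓ 01101-✓ 1-0100 10-100 101-01 10110- 11-110 1101-0 111-11✓ 11111-
Round 2: -11-11 0--011 0-1-11 0-101- 01--11 01-01-
PIs = {-00011, -01010, -01100, -11-11, 0--011, 0-1-11, 0-101-, 0-1100, 00-000, 000110, 001-00, 0010-0, 01--11, 01-01-, 0101-1, 1-0100, 10-100, 101-01, 10110-, 11-110, 1101-0, 11111-}
Coverage chart:
  m0: 00-000 ←essential
  m3: -00011,0--011
  m6: 000110 ←essential
  m10: -01010,0-101-,0010-0
  m11: 0--011,0-1-11,0-101-
  m12: -01100,0-1100,001-00
  m15: 0-1-11 ←essential
  m18: 01-01- ←essential
  m19: 0--011,01--11,01-01-
  m23: 01--11,0101-1
  m26: 0-101-,01-01-
  m27: -11-11,0--011,0-1-11,0-101-,01--11,01-01-
  m28: 0-1100 ←essential
  m31: -11-11,0-1-11,01--11
  m35: -00011 ←essential
  m36: 1-0100,10-100
  m41: 101-01 ←essential
  m44: -01100,10-100,10110-
  m45: 101-01,10110-
  m52: 1-0100,1101-0
  m54: 11-110,1101-0
  m59: -11-11 ←essential
  m62: 11-110,11111-
  m63: -11-11,11111-
Essential: -00011, -11-11, 0-1-11, 0-1100, 00-000, 000110, 01-01-, 101-01

8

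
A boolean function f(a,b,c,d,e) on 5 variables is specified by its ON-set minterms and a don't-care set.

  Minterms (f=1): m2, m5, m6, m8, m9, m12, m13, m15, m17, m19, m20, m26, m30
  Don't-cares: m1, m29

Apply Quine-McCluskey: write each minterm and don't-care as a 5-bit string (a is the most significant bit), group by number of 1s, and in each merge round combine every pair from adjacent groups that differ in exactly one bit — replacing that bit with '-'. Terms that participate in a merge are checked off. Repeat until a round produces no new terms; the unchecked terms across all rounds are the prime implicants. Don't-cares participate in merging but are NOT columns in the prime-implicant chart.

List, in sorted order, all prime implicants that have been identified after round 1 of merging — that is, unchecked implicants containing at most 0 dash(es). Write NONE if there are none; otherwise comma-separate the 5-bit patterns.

10100

Round 0: 00001✓ 00010✓ 00101✓ 00110✓ 01000✓ 01001✓ 01100✓ 01101✓ 01111✓ 10001✓ 10011✓ 10100 11010✓ 11101✓ 11110✓
Round 1: -0001 -1101 0-001✓ 0-101✓ 00-01✓ 00-10 01-00✓ 01-01✓ 0100-✓ 011-1 0110-✓ 100-1 11-10
Round 2: 0--01 01-0-
PIs = {-0001, -1101, 0--01, 00-10, 01-0-, 011-1, 100-1, 10100, 11-10}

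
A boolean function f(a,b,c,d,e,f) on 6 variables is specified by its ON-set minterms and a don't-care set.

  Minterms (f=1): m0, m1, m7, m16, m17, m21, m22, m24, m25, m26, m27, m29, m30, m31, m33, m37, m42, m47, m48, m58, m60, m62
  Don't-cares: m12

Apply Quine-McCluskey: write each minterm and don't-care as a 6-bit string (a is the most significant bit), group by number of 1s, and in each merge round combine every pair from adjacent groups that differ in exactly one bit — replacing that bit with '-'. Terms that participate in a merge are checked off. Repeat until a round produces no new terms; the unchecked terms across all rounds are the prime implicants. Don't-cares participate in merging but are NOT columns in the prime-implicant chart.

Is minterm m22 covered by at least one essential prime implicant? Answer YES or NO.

[col 0] 000000*, 000001*, 000111, 001100, 010000*, 010001*, 010101*, 010110*, 011000*, 011001*, 011010*, 011011*, 011101*, 011110*, 011111*, 100001*, 100101*, 101010*, 101111, 110000*, 111010*, 111100*, 111110*
[col 1] -00001, -10000, -11010*, -11110*, 0-0000*, 0-0001*, 00000-*, 01-000*, 01-001*, 01-101*, 01-110, 010-01*, 01000-*, 011-01*, 011-10*, 011-11*, 0110-0*, 0110-1*, 01100-*, 01101-*, 0111-1*, 01111-*, 1-1010, 100-01, 111-10*, 1111-0
[col 2] -11-10, 0-000-, 01--01, 01-00-, 011--1, 011-1-, 0110--
Prime implicants: -00001, -10000, -11-10, 0-000-, 000111, 001100, 01--01, 01-00-, 01-110, 011--1, 011-1-, 0110--, 1-1010, 100-01, 101111, 1111-0
PI chart (minterm → PIs covering it):
  0 | 0-000-  (sole → essential)
  1 | -00001,0-000-
  7 | 000111  (sole → essential)
  16 | -10000,0-000-,01-00-
  17 | 0-000-,01--01,01-00-
  21 | 01--01  (sole → essential)
  22 | 01-110  (sole → essential)
  24 | 01-00-,0110--
  25 | 01--01,01-00-,011--1,0110--
  26 | -11-10,011-1-,0110--
  27 | 011--1,011-1-,0110--
  29 | 01--01,011--1
  30 | -11-10,01-110,011-1-
  31 | 011--1,011-1-
  33 | -00001,100-01
  37 | 100-01  (sole → essential)
  42 | 1-1010  (sole → essential)
  47 | 101111  (sole → essential)
  48 | -10000  (sole → essential)
  58 | -11-10,1-1010
  60 | 1111-0  (sole → essential)
  62 | -11-10,1111-0
Essential prime implicants: -10000, 0-000-, 000111, 01--01, 01-110, 1-1010, 100-01, 101111, 1111-0

YES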